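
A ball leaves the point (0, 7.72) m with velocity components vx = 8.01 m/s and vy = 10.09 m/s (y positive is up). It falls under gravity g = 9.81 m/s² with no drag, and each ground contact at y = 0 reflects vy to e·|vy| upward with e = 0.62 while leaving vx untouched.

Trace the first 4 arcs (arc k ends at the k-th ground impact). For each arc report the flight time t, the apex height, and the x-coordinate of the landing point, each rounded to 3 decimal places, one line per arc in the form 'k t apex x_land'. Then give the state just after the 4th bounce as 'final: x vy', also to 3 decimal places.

1 2.651 12.909 21.233
2 2.012 4.962 37.346
3 1.247 1.907 47.336
4 0.773 0.733 53.530
final: 53.530 2.352

Arc 1: start y=7.720, vy=10.090 → t=2.651, apex=12.909, x_land=21.233, impact vy=-15.915
  bounce: vy ← 0.62·15.915 = 9.867
Arc 2: start y=0.000, vy=9.867 → t=2.012, apex=4.962, x_land=37.346, impact vy=-9.867
  bounce: vy ← 0.62·9.867 = 6.118
Arc 3: start y=0.000, vy=6.118 → t=1.247, apex=1.907, x_land=47.336, impact vy=-6.118
  bounce: vy ← 0.62·6.118 = 3.793
Arc 4: start y=0.000, vy=3.793 → t=0.773, apex=0.733, x_land=53.530, impact vy=-3.793
  bounce: vy ← 0.62·3.793 = 2.352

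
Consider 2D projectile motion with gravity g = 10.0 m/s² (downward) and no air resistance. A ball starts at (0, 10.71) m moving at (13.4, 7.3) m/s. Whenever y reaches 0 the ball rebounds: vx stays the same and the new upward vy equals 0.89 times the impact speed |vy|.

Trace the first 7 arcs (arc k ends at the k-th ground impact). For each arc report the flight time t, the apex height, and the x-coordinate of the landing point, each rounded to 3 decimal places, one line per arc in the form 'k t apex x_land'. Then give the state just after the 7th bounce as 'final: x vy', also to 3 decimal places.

Arc 1: start y=10.710, vy=7.300 → t=2.366, apex=13.375, x_land=31.698, impact vy=-16.355
  bounce: vy ← 0.89·16.355 = 14.556
Arc 2: start y=0.000, vy=14.556 → t=2.911, apex=10.594, x_land=70.708, impact vy=-14.556
  bounce: vy ← 0.89·14.556 = 12.955
Arc 3: start y=0.000, vy=12.955 → t=2.591, apex=8.391, x_land=105.427, impact vy=-12.955
  bounce: vy ← 0.89·12.955 = 11.530
Arc 4: start y=0.000, vy=11.530 → t=2.306, apex=6.647, x_land=136.327, impact vy=-11.530
  bounce: vy ← 0.89·11.530 = 10.262
Arc 5: start y=0.000, vy=10.262 → t=2.052, apex=5.265, x_land=163.828, impact vy=-10.262
  bounce: vy ← 0.89·10.262 = 9.133
Arc 6: start y=0.000, vy=9.133 → t=1.827, apex=4.170, x_land=188.304, impact vy=-9.133
  bounce: vy ← 0.89·9.133 = 8.128
Arc 7: start y=0.000, vy=8.128 → t=1.626, apex=3.303, x_land=210.088, impact vy=-8.128
  bounce: vy ← 0.89·8.128 = 7.234

1 2.366 13.375 31.698
2 2.911 10.594 70.708
3 2.591 8.391 105.427
4 2.306 6.647 136.327
5 2.052 5.265 163.828
6 1.827 4.170 188.304
7 1.626 3.303 210.088
final: 210.088 7.234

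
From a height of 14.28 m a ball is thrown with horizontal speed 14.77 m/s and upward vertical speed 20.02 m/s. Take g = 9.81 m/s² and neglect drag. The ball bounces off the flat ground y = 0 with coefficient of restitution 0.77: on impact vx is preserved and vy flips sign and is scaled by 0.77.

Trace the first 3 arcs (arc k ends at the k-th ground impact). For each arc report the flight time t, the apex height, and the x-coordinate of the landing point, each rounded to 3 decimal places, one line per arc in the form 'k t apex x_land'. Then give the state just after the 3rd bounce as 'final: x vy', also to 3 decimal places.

1 4.701 34.708 69.432
2 4.097 20.578 129.938
3 3.154 12.201 176.527
final: 176.527 11.913

Arc 1: start y=14.280, vy=20.020 → t=4.701, apex=34.708, x_land=69.432, impact vy=-26.095
  bounce: vy ← 0.77·26.095 = 20.094
Arc 2: start y=0.000, vy=20.094 → t=4.097, apex=20.578, x_land=129.938, impact vy=-20.094
  bounce: vy ← 0.77·20.094 = 15.472
Arc 3: start y=0.000, vy=15.472 → t=3.154, apex=12.201, x_land=176.527, impact vy=-15.472
  bounce: vy ← 0.77·15.472 = 11.913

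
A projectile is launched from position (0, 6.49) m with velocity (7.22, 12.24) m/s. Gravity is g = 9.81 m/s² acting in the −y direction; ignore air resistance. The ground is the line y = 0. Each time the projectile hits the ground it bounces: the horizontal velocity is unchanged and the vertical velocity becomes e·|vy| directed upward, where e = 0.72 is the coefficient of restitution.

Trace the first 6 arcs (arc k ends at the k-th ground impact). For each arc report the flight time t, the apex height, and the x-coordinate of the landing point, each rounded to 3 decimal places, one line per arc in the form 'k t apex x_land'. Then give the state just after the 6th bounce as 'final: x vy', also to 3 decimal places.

1 2.945 14.126 21.261
2 2.444 7.323 38.905
3 1.759 3.796 51.608
4 1.267 1.968 60.755
5 0.912 1.020 67.340
6 0.657 0.529 72.082
final: 72.082 2.319

Arc 1: start y=6.490, vy=12.240 → t=2.945, apex=14.126, x_land=21.261, impact vy=-16.648
  bounce: vy ← 0.72·16.648 = 11.986
Arc 2: start y=0.000, vy=11.986 → t=2.444, apex=7.323, x_land=38.905, impact vy=-11.986
  bounce: vy ← 0.72·11.986 = 8.630
Arc 3: start y=0.000, vy=8.630 → t=1.759, apex=3.796, x_land=51.608, impact vy=-8.630
  bounce: vy ← 0.72·8.630 = 6.214
Arc 4: start y=0.000, vy=6.214 → t=1.267, apex=1.968, x_land=60.755, impact vy=-6.214
  bounce: vy ← 0.72·6.214 = 4.474
Arc 5: start y=0.000, vy=4.474 → t=0.912, apex=1.020, x_land=67.340, impact vy=-4.474
  bounce: vy ← 0.72·4.474 = 3.221
Arc 6: start y=0.000, vy=3.221 → t=0.657, apex=0.529, x_land=72.082, impact vy=-3.221
  bounce: vy ← 0.72·3.221 = 2.319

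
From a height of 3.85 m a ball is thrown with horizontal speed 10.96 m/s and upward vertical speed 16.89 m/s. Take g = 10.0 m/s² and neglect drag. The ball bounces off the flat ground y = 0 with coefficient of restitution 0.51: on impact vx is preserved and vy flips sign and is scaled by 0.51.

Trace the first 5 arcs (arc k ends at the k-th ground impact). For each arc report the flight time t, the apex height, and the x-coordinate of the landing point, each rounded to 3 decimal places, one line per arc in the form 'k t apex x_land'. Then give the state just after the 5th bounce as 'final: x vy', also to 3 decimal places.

Arc 1: start y=3.850, vy=16.890 → t=3.592, apex=18.114, x_land=39.372, impact vy=-19.033
  bounce: vy ← 0.51·19.033 = 9.707
Arc 2: start y=0.000, vy=9.707 → t=1.941, apex=4.711, x_land=60.650, impact vy=-9.707
  bounce: vy ← 0.51·9.707 = 4.951
Arc 3: start y=0.000, vy=4.951 → t=0.990, apex=1.225, x_land=71.502, impact vy=-4.951
  bounce: vy ← 0.51·4.951 = 2.525
Arc 4: start y=0.000, vy=2.525 → t=0.505, apex=0.319, x_land=77.036, impact vy=-2.525
  bounce: vy ← 0.51·2.525 = 1.288
Arc 5: start y=0.000, vy=1.288 → t=0.258, apex=0.083, x_land=79.859, impact vy=-1.288
  bounce: vy ← 0.51·1.288 = 0.657

1 3.592 18.114 39.372
2 1.941 4.711 60.650
3 0.990 1.225 71.502
4 0.505 0.319 77.036
5 0.258 0.083 79.859
final: 79.859 0.657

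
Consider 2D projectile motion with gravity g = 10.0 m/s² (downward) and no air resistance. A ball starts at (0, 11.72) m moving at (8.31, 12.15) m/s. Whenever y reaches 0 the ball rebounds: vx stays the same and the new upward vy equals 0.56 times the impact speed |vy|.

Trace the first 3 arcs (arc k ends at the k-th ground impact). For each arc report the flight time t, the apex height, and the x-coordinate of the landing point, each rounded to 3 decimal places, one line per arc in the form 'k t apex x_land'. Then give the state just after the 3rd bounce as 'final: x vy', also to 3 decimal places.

Arc 1: start y=11.720, vy=12.150 → t=3.170, apex=19.101, x_land=26.339, impact vy=-19.545
  bounce: vy ← 0.56·19.545 = 10.945
Arc 2: start y=0.000, vy=10.945 → t=2.189, apex=5.990, x_land=44.530, impact vy=-10.945
  bounce: vy ← 0.56·10.945 = 6.129
Arc 3: start y=0.000, vy=6.129 → t=1.226, apex=1.878, x_land=54.717, impact vy=-6.129
  bounce: vy ← 0.56·6.129 = 3.432

1 3.170 19.101 26.339
2 2.189 5.990 44.530
3 1.226 1.878 54.717
final: 54.717 3.432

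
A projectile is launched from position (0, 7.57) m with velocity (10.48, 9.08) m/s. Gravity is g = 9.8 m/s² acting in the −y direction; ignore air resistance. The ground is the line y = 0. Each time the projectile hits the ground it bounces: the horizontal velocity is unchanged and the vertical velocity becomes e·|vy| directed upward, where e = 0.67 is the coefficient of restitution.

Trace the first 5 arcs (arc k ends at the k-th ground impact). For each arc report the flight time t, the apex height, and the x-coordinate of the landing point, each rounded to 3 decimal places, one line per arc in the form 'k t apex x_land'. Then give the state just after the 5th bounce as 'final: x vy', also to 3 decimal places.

1 2.477 11.776 25.957
2 2.077 5.286 47.728
3 1.392 2.373 62.314
4 0.933 1.065 72.087
5 0.625 0.478 78.635
final: 78.635 2.051

Arc 1: start y=7.570, vy=9.080 → t=2.477, apex=11.776, x_land=25.957, impact vy=-15.193
  bounce: vy ← 0.67·15.193 = 10.179
Arc 2: start y=0.000, vy=10.179 → t=2.077, apex=5.286, x_land=47.728, impact vy=-10.179
  bounce: vy ← 0.67·10.179 = 6.820
Arc 3: start y=0.000, vy=6.820 → t=1.392, apex=2.373, x_land=62.314, impact vy=-6.820
  bounce: vy ← 0.67·6.820 = 4.569
Arc 4: start y=0.000, vy=4.569 → t=0.933, apex=1.065, x_land=72.087, impact vy=-4.569
  bounce: vy ← 0.67·4.569 = 3.062
Arc 5: start y=0.000, vy=3.062 → t=0.625, apex=0.478, x_land=78.635, impact vy=-3.062
  bounce: vy ← 0.67·3.062 = 2.051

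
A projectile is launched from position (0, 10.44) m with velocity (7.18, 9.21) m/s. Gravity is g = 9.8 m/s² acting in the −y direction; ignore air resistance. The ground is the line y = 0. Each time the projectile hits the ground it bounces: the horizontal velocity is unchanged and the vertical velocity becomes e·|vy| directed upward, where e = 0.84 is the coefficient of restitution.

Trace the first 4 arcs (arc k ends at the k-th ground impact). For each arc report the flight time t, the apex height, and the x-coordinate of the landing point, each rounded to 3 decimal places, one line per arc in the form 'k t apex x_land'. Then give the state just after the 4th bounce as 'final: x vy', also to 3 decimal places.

Arc 1: start y=10.440, vy=9.210 → t=2.676, apex=14.768, x_land=19.212, impact vy=-17.013
  bounce: vy ← 0.84·17.013 = 14.291
Arc 2: start y=0.000, vy=14.291 → t=2.917, apex=10.420, x_land=40.153, impact vy=-14.291
  bounce: vy ← 0.84·14.291 = 12.004
Arc 3: start y=0.000, vy=12.004 → t=2.450, apex=7.352, x_land=57.744, impact vy=-12.004
  bounce: vy ← 0.84·12.004 = 10.084
Arc 4: start y=0.000, vy=10.084 → t=2.058, apex=5.188, x_land=72.519, impact vy=-10.084
  bounce: vy ← 0.84·10.084 = 8.470

1 2.676 14.768 19.212
2 2.917 10.420 40.153
3 2.450 7.352 57.744
4 2.058 5.188 72.519
final: 72.519 8.470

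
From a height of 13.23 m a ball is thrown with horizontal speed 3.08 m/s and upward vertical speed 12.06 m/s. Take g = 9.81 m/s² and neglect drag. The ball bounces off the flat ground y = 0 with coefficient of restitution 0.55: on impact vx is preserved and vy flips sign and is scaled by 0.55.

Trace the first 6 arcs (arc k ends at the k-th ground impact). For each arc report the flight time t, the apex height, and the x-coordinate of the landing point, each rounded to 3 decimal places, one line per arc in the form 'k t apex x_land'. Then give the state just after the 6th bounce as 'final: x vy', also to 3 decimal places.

1 3.281 20.643 10.105
2 2.257 6.245 17.055
3 1.241 1.889 20.878
4 0.683 0.571 22.981
5 0.375 0.173 24.137
6 0.206 0.052 24.773
final: 24.773 0.557

Arc 1: start y=13.230, vy=12.060 → t=3.281, apex=20.643, x_land=10.105, impact vy=-20.125
  bounce: vy ← 0.55·20.125 = 11.069
Arc 2: start y=0.000, vy=11.069 → t=2.257, apex=6.245, x_land=17.055, impact vy=-11.069
  bounce: vy ← 0.55·11.069 = 6.088
Arc 3: start y=0.000, vy=6.088 → t=1.241, apex=1.889, x_land=20.878, impact vy=-6.088
  bounce: vy ← 0.55·6.088 = 3.348
Arc 4: start y=0.000, vy=3.348 → t=0.683, apex=0.571, x_land=22.981, impact vy=-3.348
  bounce: vy ← 0.55·3.348 = 1.842
Arc 5: start y=0.000, vy=1.842 → t=0.375, apex=0.173, x_land=24.137, impact vy=-1.842
  bounce: vy ← 0.55·1.842 = 1.013
Arc 6: start y=0.000, vy=1.013 → t=0.206, apex=0.052, x_land=24.773, impact vy=-1.013
  bounce: vy ← 0.55·1.013 = 0.557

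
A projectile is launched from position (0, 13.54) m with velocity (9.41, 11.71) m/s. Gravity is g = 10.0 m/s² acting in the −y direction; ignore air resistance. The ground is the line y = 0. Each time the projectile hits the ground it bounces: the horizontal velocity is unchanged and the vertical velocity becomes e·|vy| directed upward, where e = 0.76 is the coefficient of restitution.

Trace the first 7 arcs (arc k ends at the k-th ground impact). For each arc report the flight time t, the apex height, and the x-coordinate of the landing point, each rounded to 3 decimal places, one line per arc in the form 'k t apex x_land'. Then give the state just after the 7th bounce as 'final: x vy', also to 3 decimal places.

Arc 1: start y=13.540, vy=11.710 → t=3.191, apex=20.396, x_land=30.025, impact vy=-20.197
  bounce: vy ← 0.76·20.197 = 15.350
Arc 2: start y=0.000, vy=15.350 → t=3.070, apex=11.781, x_land=58.913, impact vy=-15.350
  bounce: vy ← 0.76·15.350 = 11.666
Arc 3: start y=0.000, vy=11.666 → t=2.333, apex=6.805, x_land=80.868, impact vy=-11.666
  bounce: vy ← 0.76·11.666 = 8.866
Arc 4: start y=0.000, vy=8.866 → t=1.773, apex=3.930, x_land=97.554, impact vy=-8.866
  bounce: vy ← 0.76·8.866 = 6.738
Arc 5: start y=0.000, vy=6.738 → t=1.348, apex=2.270, x_land=110.235, impact vy=-6.738
  bounce: vy ← 0.76·6.738 = 5.121
Arc 6: start y=0.000, vy=5.121 → t=1.024, apex=1.311, x_land=119.873, impact vy=-5.121
  bounce: vy ← 0.76·5.121 = 3.892
Arc 7: start y=0.000, vy=3.892 → t=0.778, apex=0.757, x_land=127.198, impact vy=-3.892
  bounce: vy ← 0.76·3.892 = 2.958

1 3.191 20.396 30.025
2 3.070 11.781 58.913
3 2.333 6.805 80.868
4 1.773 3.930 97.554
5 1.348 2.270 110.235
6 1.024 1.311 119.873
7 0.778 0.757 127.198
final: 127.198 2.958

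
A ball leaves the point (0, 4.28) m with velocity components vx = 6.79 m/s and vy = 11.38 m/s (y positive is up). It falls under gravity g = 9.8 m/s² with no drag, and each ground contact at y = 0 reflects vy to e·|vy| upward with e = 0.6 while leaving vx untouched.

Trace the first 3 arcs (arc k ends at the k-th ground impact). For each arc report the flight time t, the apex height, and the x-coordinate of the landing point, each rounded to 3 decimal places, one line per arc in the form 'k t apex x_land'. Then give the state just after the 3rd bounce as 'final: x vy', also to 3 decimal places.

1 2.652 10.887 18.006
2 1.789 3.919 30.151
3 1.073 1.411 37.439
final: 37.439 3.155

Arc 1: start y=4.280, vy=11.380 → t=2.652, apex=10.887, x_land=18.006, impact vy=-14.608
  bounce: vy ← 0.6·14.608 = 8.765
Arc 2: start y=0.000, vy=8.765 → t=1.789, apex=3.919, x_land=30.151, impact vy=-8.765
  bounce: vy ← 0.6·8.765 = 5.259
Arc 3: start y=0.000, vy=5.259 → t=1.073, apex=1.411, x_land=37.439, impact vy=-5.259
  bounce: vy ← 0.6·5.259 = 3.155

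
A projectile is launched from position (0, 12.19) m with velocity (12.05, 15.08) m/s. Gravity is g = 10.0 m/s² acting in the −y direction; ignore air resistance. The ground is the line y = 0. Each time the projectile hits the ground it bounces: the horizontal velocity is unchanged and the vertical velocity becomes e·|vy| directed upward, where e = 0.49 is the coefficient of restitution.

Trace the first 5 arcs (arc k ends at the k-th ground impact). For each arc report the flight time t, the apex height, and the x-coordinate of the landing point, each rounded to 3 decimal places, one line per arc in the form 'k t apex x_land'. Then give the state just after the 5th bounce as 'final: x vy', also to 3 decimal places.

Arc 1: start y=12.190, vy=15.080 → t=3.679, apex=23.560, x_land=44.329, impact vy=-21.707
  bounce: vy ← 0.49·21.707 = 10.637
Arc 2: start y=0.000, vy=10.637 → t=2.127, apex=5.657, x_land=69.963, impact vy=-10.637
  bounce: vy ← 0.49·10.637 = 5.212
Arc 3: start y=0.000, vy=5.212 → t=1.042, apex=1.358, x_land=82.524, impact vy=-5.212
  bounce: vy ← 0.49·5.212 = 2.554
Arc 4: start y=0.000, vy=2.554 → t=0.511, apex=0.326, x_land=88.678, impact vy=-2.554
  bounce: vy ← 0.49·2.554 = 1.251
Arc 5: start y=0.000, vy=1.251 → t=0.250, apex=0.078, x_land=91.694, impact vy=-1.251
  bounce: vy ← 0.49·1.251 = 0.613

1 3.679 23.560 44.329
2 2.127 5.657 69.963
3 1.042 1.358 82.524
4 0.511 0.326 88.678
5 0.250 0.078 91.694
final: 91.694 0.613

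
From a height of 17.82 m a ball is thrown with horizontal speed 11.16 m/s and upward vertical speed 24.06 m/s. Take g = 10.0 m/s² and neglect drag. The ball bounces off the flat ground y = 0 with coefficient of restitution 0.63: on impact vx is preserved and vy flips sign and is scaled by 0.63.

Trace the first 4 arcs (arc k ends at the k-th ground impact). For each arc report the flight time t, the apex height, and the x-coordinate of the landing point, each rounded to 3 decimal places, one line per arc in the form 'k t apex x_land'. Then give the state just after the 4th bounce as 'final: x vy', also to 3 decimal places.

1 5.464 46.764 60.981
2 3.853 18.561 103.985
3 2.428 7.367 131.077
4 1.529 2.924 148.145
final: 148.145 4.818

Arc 1: start y=17.820, vy=24.060 → t=5.464, apex=46.764, x_land=60.981, impact vy=-30.582
  bounce: vy ← 0.63·30.582 = 19.267
Arc 2: start y=0.000, vy=19.267 → t=3.853, apex=18.561, x_land=103.985, impact vy=-19.267
  bounce: vy ← 0.63·19.267 = 12.138
Arc 3: start y=0.000, vy=12.138 → t=2.428, apex=7.367, x_land=131.077, impact vy=-12.138
  bounce: vy ← 0.63·12.138 = 7.647
Arc 4: start y=0.000, vy=7.647 → t=1.529, apex=2.924, x_land=148.145, impact vy=-7.647
  bounce: vy ← 0.63·7.647 = 4.818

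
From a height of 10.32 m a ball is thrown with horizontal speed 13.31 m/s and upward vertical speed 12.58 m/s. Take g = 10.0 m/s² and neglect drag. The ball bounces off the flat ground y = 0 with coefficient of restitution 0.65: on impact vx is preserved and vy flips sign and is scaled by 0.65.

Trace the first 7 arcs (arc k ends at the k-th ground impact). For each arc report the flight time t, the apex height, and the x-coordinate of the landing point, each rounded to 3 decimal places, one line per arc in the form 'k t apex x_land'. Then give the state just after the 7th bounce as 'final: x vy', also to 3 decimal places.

1 3.168 18.233 42.161
2 2.482 7.703 75.202
3 1.614 3.255 96.680
4 1.049 1.375 110.640
5 0.682 0.581 119.714
6 0.443 0.245 125.612
7 0.288 0.104 129.446
final: 129.446 0.936

Arc 1: start y=10.320, vy=12.580 → t=3.168, apex=18.233, x_land=42.161, impact vy=-19.096
  bounce: vy ← 0.65·19.096 = 12.412
Arc 2: start y=0.000, vy=12.412 → t=2.482, apex=7.703, x_land=75.202, impact vy=-12.412
  bounce: vy ← 0.65·12.412 = 8.068
Arc 3: start y=0.000, vy=8.068 → t=1.614, apex=3.255, x_land=96.680, impact vy=-8.068
  bounce: vy ← 0.65·8.068 = 5.244
Arc 4: start y=0.000, vy=5.244 → t=1.049, apex=1.375, x_land=110.640, impact vy=-5.244
  bounce: vy ← 0.65·5.244 = 3.409
Arc 5: start y=0.000, vy=3.409 → t=0.682, apex=0.581, x_land=119.714, impact vy=-3.409
  bounce: vy ← 0.65·3.409 = 2.216
Arc 6: start y=0.000, vy=2.216 → t=0.443, apex=0.245, x_land=125.612, impact vy=-2.216
  bounce: vy ← 0.65·2.216 = 1.440
Arc 7: start y=0.000, vy=1.440 → t=0.288, apex=0.104, x_land=129.446, impact vy=-1.440
  bounce: vy ← 0.65·1.440 = 0.936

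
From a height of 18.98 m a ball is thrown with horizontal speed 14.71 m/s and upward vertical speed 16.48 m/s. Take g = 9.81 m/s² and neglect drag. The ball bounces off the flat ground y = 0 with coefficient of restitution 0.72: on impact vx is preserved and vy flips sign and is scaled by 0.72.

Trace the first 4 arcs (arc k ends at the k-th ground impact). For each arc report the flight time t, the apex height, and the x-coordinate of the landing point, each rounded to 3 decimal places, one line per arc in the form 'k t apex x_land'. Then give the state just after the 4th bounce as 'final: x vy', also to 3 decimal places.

1 4.267 32.823 62.764
2 3.725 17.015 117.559
3 2.682 8.821 157.011
4 1.931 4.573 185.417
final: 185.417 6.820

Arc 1: start y=18.980, vy=16.480 → t=4.267, apex=32.823, x_land=62.764, impact vy=-25.377
  bounce: vy ← 0.72·25.377 = 18.271
Arc 2: start y=0.000, vy=18.271 → t=3.725, apex=17.015, x_land=117.559, impact vy=-18.271
  bounce: vy ← 0.72·18.271 = 13.155
Arc 3: start y=0.000, vy=13.155 → t=2.682, apex=8.821, x_land=157.011, impact vy=-13.155
  bounce: vy ← 0.72·13.155 = 9.472
Arc 4: start y=0.000, vy=9.472 → t=1.931, apex=4.573, x_land=185.417, impact vy=-9.472
  bounce: vy ← 0.72·9.472 = 6.820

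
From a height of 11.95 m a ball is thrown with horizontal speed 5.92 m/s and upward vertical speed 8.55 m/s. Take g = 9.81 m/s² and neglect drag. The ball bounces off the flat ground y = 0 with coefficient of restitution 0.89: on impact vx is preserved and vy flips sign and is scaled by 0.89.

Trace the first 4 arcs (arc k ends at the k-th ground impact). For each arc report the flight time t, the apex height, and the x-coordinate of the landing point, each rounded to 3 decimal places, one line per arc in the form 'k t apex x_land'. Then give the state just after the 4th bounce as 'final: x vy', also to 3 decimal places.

Arc 1: start y=11.950, vy=8.550 → t=2.659, apex=15.676, x_land=15.743, impact vy=-17.537
  bounce: vy ← 0.89·17.537 = 15.608
Arc 2: start y=0.000, vy=15.608 → t=3.182, apex=12.417, x_land=34.581, impact vy=-15.608
  bounce: vy ← 0.89·15.608 = 13.891
Arc 3: start y=0.000, vy=13.891 → t=2.832, apex=9.835, x_land=51.347, impact vy=-13.891
  bounce: vy ← 0.89·13.891 = 12.363
Arc 4: start y=0.000, vy=12.363 → t=2.521, apex=7.791, x_land=66.269, impact vy=-12.363
  bounce: vy ← 0.89·12.363 = 11.003

1 2.659 15.676 15.743
2 3.182 12.417 34.581
3 2.832 9.835 51.347
4 2.521 7.791 66.269
final: 66.269 11.003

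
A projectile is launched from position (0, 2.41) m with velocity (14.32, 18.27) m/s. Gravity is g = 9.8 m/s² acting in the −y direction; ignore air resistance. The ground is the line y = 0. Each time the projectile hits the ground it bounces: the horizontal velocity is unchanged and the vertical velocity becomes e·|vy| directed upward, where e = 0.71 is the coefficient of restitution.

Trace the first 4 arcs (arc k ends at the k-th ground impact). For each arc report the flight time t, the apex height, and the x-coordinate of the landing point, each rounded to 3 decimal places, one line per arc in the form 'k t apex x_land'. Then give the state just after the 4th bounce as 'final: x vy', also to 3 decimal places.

Arc 1: start y=2.410, vy=18.270 → t=3.856, apex=19.440, x_land=55.220, impact vy=-19.520
  bounce: vy ← 0.71·19.520 = 13.859
Arc 2: start y=0.000, vy=13.859 → t=2.828, apex=9.800, x_land=95.722, impact vy=-13.859
  bounce: vy ← 0.71·13.859 = 9.840
Arc 3: start y=0.000, vy=9.840 → t=2.008, apex=4.940, x_land=124.479, impact vy=-9.840
  bounce: vy ← 0.71·9.840 = 6.986
Arc 4: start y=0.000, vy=6.986 → t=1.426, apex=2.490, x_land=144.897, impact vy=-6.986
  bounce: vy ← 0.71·6.986 = 4.960

1 3.856 19.440 55.220
2 2.828 9.800 95.722
3 2.008 4.940 124.479
4 1.426 2.490 144.897
final: 144.897 4.960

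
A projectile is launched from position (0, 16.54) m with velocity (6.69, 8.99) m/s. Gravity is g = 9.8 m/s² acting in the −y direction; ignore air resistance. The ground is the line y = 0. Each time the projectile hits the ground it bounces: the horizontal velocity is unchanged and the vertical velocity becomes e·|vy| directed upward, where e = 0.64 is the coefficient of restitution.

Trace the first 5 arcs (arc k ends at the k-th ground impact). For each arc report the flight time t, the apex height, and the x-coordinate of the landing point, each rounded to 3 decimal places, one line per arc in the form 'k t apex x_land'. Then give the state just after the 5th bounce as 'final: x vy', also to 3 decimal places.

Arc 1: start y=16.540, vy=8.990 → t=2.971, apex=20.663, x_land=19.875, impact vy=-20.125
  bounce: vy ← 0.64·20.125 = 12.880
Arc 2: start y=0.000, vy=12.880 → t=2.629, apex=8.464, x_land=37.460, impact vy=-12.880
  bounce: vy ← 0.64·12.880 = 8.243
Arc 3: start y=0.000, vy=8.243 → t=1.682, apex=3.467, x_land=48.714, impact vy=-8.243
  bounce: vy ← 0.64·8.243 = 5.276
Arc 4: start y=0.000, vy=5.276 → t=1.077, apex=1.420, x_land=55.917, impact vy=-5.276
  bounce: vy ← 0.64·5.276 = 3.376
Arc 5: start y=0.000, vy=3.376 → t=0.689, apex=0.582, x_land=60.527, impact vy=-3.376
  bounce: vy ← 0.64·3.376 = 2.161

1 2.971 20.663 19.875
2 2.629 8.464 37.460
3 1.682 3.467 48.714
4 1.077 1.420 55.917
5 0.689 0.582 60.527
final: 60.527 2.161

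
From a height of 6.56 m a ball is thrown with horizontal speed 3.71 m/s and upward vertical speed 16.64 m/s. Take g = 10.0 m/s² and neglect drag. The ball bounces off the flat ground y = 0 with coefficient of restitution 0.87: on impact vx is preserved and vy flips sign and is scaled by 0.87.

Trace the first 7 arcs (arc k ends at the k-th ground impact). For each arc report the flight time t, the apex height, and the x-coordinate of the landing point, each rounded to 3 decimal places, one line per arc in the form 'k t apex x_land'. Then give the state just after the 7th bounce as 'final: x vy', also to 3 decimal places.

1 3.684 20.404 13.668
2 3.515 15.444 26.709
3 3.058 11.690 38.054
4 2.661 8.848 47.925
5 2.315 6.697 56.512
6 2.014 5.069 63.983
7 1.752 3.837 70.483
final: 70.483 7.621

Arc 1: start y=6.560, vy=16.640 → t=3.684, apex=20.404, x_land=13.668, impact vy=-20.201
  bounce: vy ← 0.87·20.201 = 17.575
Arc 2: start y=0.000, vy=17.575 → t=3.515, apex=15.444, x_land=26.709, impact vy=-17.575
  bounce: vy ← 0.87·17.575 = 15.290
Arc 3: start y=0.000, vy=15.290 → t=3.058, apex=11.690, x_land=38.054, impact vy=-15.290
  bounce: vy ← 0.87·15.290 = 13.303
Arc 4: start y=0.000, vy=13.303 → t=2.661, apex=8.848, x_land=47.925, impact vy=-13.303
  bounce: vy ← 0.87·13.303 = 11.573
Arc 5: start y=0.000, vy=11.573 → t=2.315, apex=6.697, x_land=56.512, impact vy=-11.573
  bounce: vy ← 0.87·11.573 = 10.069
Arc 6: start y=0.000, vy=10.069 → t=2.014, apex=5.069, x_land=63.983, impact vy=-10.069
  bounce: vy ← 0.87·10.069 = 8.760
Arc 7: start y=0.000, vy=8.760 → t=1.752, apex=3.837, x_land=70.483, impact vy=-8.760
  bounce: vy ← 0.87·8.760 = 7.621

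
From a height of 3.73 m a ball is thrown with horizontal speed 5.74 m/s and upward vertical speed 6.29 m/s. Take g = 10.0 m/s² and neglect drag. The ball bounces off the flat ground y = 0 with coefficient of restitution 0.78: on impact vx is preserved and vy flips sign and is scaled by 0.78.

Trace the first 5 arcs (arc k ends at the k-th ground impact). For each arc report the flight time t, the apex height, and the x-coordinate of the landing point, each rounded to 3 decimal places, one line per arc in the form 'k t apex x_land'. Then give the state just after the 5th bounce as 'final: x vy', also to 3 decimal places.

1 1.697 5.708 9.744
2 1.667 3.473 19.311
3 1.300 2.113 26.774
4 1.014 1.285 32.595
5 0.791 0.782 37.135
final: 37.135 3.085

Arc 1: start y=3.730, vy=6.290 → t=1.697, apex=5.708, x_land=9.744, impact vy=-10.685
  bounce: vy ← 0.78·10.685 = 8.334
Arc 2: start y=0.000, vy=8.334 → t=1.667, apex=3.473, x_land=19.311, impact vy=-8.334
  bounce: vy ← 0.78·8.334 = 6.501
Arc 3: start y=0.000, vy=6.501 → t=1.300, apex=2.113, x_land=26.774, impact vy=-6.501
  bounce: vy ← 0.78·6.501 = 5.070
Arc 4: start y=0.000, vy=5.070 → t=1.014, apex=1.285, x_land=32.595, impact vy=-5.070
  bounce: vy ← 0.78·5.070 = 3.955
Arc 5: start y=0.000, vy=3.955 → t=0.791, apex=0.782, x_land=37.135, impact vy=-3.955
  bounce: vy ← 0.78·3.955 = 3.085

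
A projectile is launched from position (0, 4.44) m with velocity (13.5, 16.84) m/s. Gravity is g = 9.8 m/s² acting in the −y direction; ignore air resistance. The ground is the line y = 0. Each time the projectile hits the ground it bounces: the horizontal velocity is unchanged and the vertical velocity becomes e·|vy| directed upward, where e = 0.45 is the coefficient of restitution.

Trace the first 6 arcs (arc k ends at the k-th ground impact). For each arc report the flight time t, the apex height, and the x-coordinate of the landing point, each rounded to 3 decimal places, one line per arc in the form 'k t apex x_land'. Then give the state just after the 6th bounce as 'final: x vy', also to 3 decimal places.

Arc 1: start y=4.440, vy=16.840 → t=3.683, apex=18.909, x_land=49.718, impact vy=-19.251
  bounce: vy ← 0.45·19.251 = 8.663
Arc 2: start y=0.000, vy=8.663 → t=1.768, apex=3.829, x_land=73.585, impact vy=-8.663
  bounce: vy ← 0.45·8.663 = 3.898
Arc 3: start y=0.000, vy=3.898 → t=0.796, apex=0.775, x_land=84.326, impact vy=-3.898
  bounce: vy ← 0.45·3.898 = 1.754
Arc 4: start y=0.000, vy=1.754 → t=0.358, apex=0.157, x_land=89.159, impact vy=-1.754
  bounce: vy ← 0.45·1.754 = 0.789
Arc 5: start y=0.000, vy=0.789 → t=0.161, apex=0.032, x_land=91.334, impact vy=-0.789
  bounce: vy ← 0.45·0.789 = 0.355
Arc 6: start y=0.000, vy=0.355 → t=0.072, apex=0.006, x_land=92.312, impact vy=-0.355
  bounce: vy ← 0.45·0.355 = 0.160

1 3.683 18.909 49.718
2 1.768 3.829 73.585
3 0.796 0.775 84.326
4 0.358 0.157 89.159
5 0.161 0.032 91.334
6 0.072 0.006 92.312
final: 92.312 0.160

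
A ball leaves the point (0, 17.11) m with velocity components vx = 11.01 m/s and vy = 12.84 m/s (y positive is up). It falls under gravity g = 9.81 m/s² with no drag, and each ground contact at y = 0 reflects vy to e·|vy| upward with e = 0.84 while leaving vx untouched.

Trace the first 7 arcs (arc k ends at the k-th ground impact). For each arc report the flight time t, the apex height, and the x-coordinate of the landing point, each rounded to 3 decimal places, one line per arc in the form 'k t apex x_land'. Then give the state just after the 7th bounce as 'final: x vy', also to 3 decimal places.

Arc 1: start y=17.110, vy=12.840 → t=3.590, apex=25.513, x_land=39.521, impact vy=-22.373
  bounce: vy ← 0.84·22.373 = 18.794
Arc 2: start y=0.000, vy=18.794 → t=3.832, apex=18.002, x_land=81.706, impact vy=-18.794
  bounce: vy ← 0.84·18.794 = 15.787
Arc 3: start y=0.000, vy=15.787 → t=3.218, apex=12.702, x_land=117.141, impact vy=-15.787
  bounce: vy ← 0.84·15.787 = 13.261
Arc 4: start y=0.000, vy=13.261 → t=2.704, apex=8.963, x_land=146.907, impact vy=-13.261
  bounce: vy ← 0.84·13.261 = 11.139
Arc 5: start y=0.000, vy=11.139 → t=2.271, apex=6.324, x_land=171.910, impact vy=-11.139
  bounce: vy ← 0.84·11.139 = 9.357
Arc 6: start y=0.000, vy=9.357 → t=1.908, apex=4.462, x_land=192.913, impact vy=-9.357
  bounce: vy ← 0.84·9.357 = 7.860
Arc 7: start y=0.000, vy=7.860 → t=1.602, apex=3.149, x_land=210.555, impact vy=-7.860
  bounce: vy ← 0.84·7.860 = 6.602

1 3.590 25.513 39.521
2 3.832 18.002 81.706
3 3.218 12.702 117.141
4 2.704 8.963 146.907
5 2.271 6.324 171.910
6 1.908 4.462 192.913
7 1.602 3.149 210.555
final: 210.555 6.602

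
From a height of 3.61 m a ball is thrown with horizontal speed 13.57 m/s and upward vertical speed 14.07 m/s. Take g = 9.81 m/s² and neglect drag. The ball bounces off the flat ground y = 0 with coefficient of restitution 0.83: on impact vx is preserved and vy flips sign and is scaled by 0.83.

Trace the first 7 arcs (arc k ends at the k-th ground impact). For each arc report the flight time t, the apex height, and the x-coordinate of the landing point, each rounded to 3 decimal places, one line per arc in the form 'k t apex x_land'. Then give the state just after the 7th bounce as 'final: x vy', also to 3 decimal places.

Arc 1: start y=3.610, vy=14.070 → t=3.105, apex=13.700, x_land=42.142, impact vy=-16.395
  bounce: vy ← 0.83·16.395 = 13.608
Arc 2: start y=0.000, vy=13.608 → t=2.774, apex=9.438, x_land=79.788, impact vy=-13.608
  bounce: vy ← 0.83·13.608 = 11.294
Arc 3: start y=0.000, vy=11.294 → t=2.303, apex=6.502, x_land=111.035, impact vy=-11.294
  bounce: vy ← 0.83·11.294 = 9.374
Arc 4: start y=0.000, vy=9.374 → t=1.911, apex=4.479, x_land=136.970, impact vy=-9.374
  bounce: vy ← 0.83·9.374 = 7.781
Arc 5: start y=0.000, vy=7.781 → t=1.586, apex=3.086, x_land=158.496, impact vy=-7.781
  bounce: vy ← 0.83·7.781 = 6.458
Arc 6: start y=0.000, vy=6.458 → t=1.317, apex=2.126, x_land=176.363, impact vy=-6.458
  bounce: vy ← 0.83·6.458 = 5.360
Arc 7: start y=0.000, vy=5.360 → t=1.093, apex=1.464, x_land=191.192, impact vy=-5.360
  bounce: vy ← 0.83·5.360 = 4.449

1 3.105 13.700 42.142
2 2.774 9.438 79.788
3 2.303 6.502 111.035
4 1.911 4.479 136.970
5 1.586 3.086 158.496
6 1.317 2.126 176.363
7 1.093 1.464 191.192
final: 191.192 4.449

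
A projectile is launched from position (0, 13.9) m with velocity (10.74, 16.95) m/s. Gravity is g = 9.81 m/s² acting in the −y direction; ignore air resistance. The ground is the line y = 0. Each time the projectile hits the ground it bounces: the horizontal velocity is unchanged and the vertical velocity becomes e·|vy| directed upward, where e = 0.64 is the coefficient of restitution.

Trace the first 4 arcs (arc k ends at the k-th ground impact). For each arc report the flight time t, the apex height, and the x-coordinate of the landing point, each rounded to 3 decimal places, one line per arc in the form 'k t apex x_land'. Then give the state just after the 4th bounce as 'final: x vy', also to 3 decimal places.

Arc 1: start y=13.900, vy=16.950 → t=4.140, apex=28.543, x_land=44.465, impact vy=-23.665
  bounce: vy ← 0.64·23.665 = 15.145
Arc 2: start y=0.000, vy=15.145 → t=3.088, apex=11.691, x_land=77.628, impact vy=-15.145
  bounce: vy ← 0.64·15.145 = 9.693
Arc 3: start y=0.000, vy=9.693 → t=1.976, apex=4.789, x_land=98.852, impact vy=-9.693
  bounce: vy ← 0.64·9.693 = 6.204
Arc 4: start y=0.000, vy=6.204 → t=1.265, apex=1.961, x_land=112.435, impact vy=-6.204
  bounce: vy ← 0.64·6.204 = 3.970

1 4.140 28.543 44.465
2 3.088 11.691 77.628
3 1.976 4.789 98.852
4 1.265 1.961 112.435
final: 112.435 3.970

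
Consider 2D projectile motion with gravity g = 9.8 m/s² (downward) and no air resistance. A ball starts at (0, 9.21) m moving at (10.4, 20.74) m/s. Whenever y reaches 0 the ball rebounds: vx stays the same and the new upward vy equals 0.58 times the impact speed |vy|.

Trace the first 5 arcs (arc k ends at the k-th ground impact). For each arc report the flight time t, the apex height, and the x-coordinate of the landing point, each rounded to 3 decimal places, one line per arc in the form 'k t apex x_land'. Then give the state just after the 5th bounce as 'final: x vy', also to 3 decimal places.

1 4.638 31.156 48.234
2 2.925 10.481 78.655
3 1.697 3.526 96.299
4 0.984 1.186 106.532
5 0.571 0.399 112.468
final: 112.468 1.622

Arc 1: start y=9.210, vy=20.740 → t=4.638, apex=31.156, x_land=48.234, impact vy=-24.712
  bounce: vy ← 0.58·24.712 = 14.333
Arc 2: start y=0.000, vy=14.333 → t=2.925, apex=10.481, x_land=78.655, impact vy=-14.333
  bounce: vy ← 0.58·14.333 = 8.313
Arc 3: start y=0.000, vy=8.313 → t=1.697, apex=3.526, x_land=96.299, impact vy=-8.313
  bounce: vy ← 0.58·8.313 = 4.822
Arc 4: start y=0.000, vy=4.822 → t=0.984, apex=1.186, x_land=106.532, impact vy=-4.822
  bounce: vy ← 0.58·4.822 = 2.796
Arc 5: start y=0.000, vy=2.796 → t=0.571, apex=0.399, x_land=112.468, impact vy=-2.796
  bounce: vy ← 0.58·2.796 = 1.622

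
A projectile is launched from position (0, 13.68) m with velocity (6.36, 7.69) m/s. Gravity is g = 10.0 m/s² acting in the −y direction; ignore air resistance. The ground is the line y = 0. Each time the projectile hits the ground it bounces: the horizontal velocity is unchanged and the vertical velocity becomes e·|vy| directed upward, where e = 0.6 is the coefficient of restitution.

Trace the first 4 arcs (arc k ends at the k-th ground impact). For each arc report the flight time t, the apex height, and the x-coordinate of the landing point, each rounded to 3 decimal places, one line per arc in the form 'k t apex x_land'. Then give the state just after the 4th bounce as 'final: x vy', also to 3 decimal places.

Arc 1: start y=13.680, vy=7.690 → t=2.593, apex=16.637, x_land=16.492, impact vy=-18.241
  bounce: vy ← 0.6·18.241 = 10.945
Arc 2: start y=0.000, vy=10.945 → t=2.189, apex=5.989, x_land=30.414, impact vy=-10.945
  bounce: vy ← 0.6·10.945 = 6.567
Arc 3: start y=0.000, vy=6.567 → t=1.313, apex=2.156, x_land=38.767, impact vy=-6.567
  bounce: vy ← 0.6·6.567 = 3.940
Arc 4: start y=0.000, vy=3.940 → t=0.788, apex=0.776, x_land=43.778, impact vy=-3.940
  bounce: vy ← 0.6·3.940 = 2.364

1 2.593 16.637 16.492
2 2.189 5.989 30.414
3 1.313 2.156 38.767
4 0.788 0.776 43.778
final: 43.778 2.364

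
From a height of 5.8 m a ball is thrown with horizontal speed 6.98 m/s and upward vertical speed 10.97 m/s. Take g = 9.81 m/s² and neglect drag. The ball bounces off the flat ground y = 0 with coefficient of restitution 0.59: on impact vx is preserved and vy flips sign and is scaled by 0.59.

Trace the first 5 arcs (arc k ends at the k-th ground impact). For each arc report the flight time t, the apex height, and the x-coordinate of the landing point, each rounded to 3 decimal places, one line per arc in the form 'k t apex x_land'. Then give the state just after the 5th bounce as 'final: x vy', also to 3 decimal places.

Arc 1: start y=5.800, vy=10.970 → t=2.678, apex=11.934, x_land=18.693, impact vy=-15.302
  bounce: vy ← 0.59·15.302 = 9.028
Arc 2: start y=0.000, vy=9.028 → t=1.841, apex=4.154, x_land=31.540, impact vy=-9.028
  bounce: vy ← 0.59·9.028 = 5.326
Arc 3: start y=0.000, vy=5.326 → t=1.086, apex=1.446, x_land=39.119, impact vy=-5.326
  bounce: vy ← 0.59·5.326 = 3.143
Arc 4: start y=0.000, vy=3.143 → t=0.641, apex=0.503, x_land=43.592, impact vy=-3.143
  bounce: vy ← 0.59·3.143 = 1.854
Arc 5: start y=0.000, vy=1.854 → t=0.378, apex=0.175, x_land=46.230, impact vy=-1.854
  bounce: vy ← 0.59·1.854 = 1.094

1 2.678 11.934 18.693
2 1.841 4.154 31.540
3 1.086 1.446 39.119
4 0.641 0.503 43.592
5 0.378 0.175 46.230
final: 46.230 1.094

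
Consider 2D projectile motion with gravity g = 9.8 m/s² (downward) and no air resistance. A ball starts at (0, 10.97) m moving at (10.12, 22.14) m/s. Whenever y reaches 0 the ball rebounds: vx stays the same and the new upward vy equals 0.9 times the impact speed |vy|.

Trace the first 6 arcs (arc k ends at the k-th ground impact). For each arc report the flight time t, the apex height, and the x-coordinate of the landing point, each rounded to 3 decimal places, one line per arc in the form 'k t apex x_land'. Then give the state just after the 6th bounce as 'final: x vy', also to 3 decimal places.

1 4.969 35.979 50.285
2 4.878 29.143 99.646
3 4.390 23.606 144.071
4 3.951 19.121 184.053
5 3.556 15.488 220.037
6 3.200 12.545 252.422
final: 252.422 14.113

Arc 1: start y=10.970, vy=22.140 → t=4.969, apex=35.979, x_land=50.285, impact vy=-26.555
  bounce: vy ← 0.9·26.555 = 23.900
Arc 2: start y=0.000, vy=23.900 → t=4.878, apex=29.143, x_land=99.646, impact vy=-23.900
  bounce: vy ← 0.9·23.900 = 21.510
Arc 3: start y=0.000, vy=21.510 → t=4.390, apex=23.606, x_land=144.071, impact vy=-21.510
  bounce: vy ← 0.9·21.510 = 19.359
Arc 4: start y=0.000, vy=19.359 → t=3.951, apex=19.121, x_land=184.053, impact vy=-19.359
  bounce: vy ← 0.9·19.359 = 17.423
Arc 5: start y=0.000, vy=17.423 → t=3.556, apex=15.488, x_land=220.037, impact vy=-17.423
  bounce: vy ← 0.9·17.423 = 15.681
Arc 6: start y=0.000, vy=15.681 → t=3.200, apex=12.545, x_land=252.422, impact vy=-15.681
  bounce: vy ← 0.9·15.681 = 14.113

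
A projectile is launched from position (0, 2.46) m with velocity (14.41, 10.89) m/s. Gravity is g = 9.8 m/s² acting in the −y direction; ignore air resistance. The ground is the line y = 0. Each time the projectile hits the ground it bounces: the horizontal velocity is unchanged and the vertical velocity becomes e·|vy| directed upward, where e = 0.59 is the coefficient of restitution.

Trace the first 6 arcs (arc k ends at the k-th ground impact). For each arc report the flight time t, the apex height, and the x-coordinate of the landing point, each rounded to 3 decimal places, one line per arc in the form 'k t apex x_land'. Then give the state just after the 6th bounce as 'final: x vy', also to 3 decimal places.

Arc 1: start y=2.460, vy=10.890 → t=2.429, apex=8.511, x_land=35.004, impact vy=-12.915
  bounce: vy ← 0.59·12.915 = 7.620
Arc 2: start y=0.000, vy=7.620 → t=1.555, apex=2.963, x_land=57.413, impact vy=-7.620
  bounce: vy ← 0.59·7.620 = 4.496
Arc 3: start y=0.000, vy=4.496 → t=0.918, apex=1.031, x_land=70.634, impact vy=-4.496
  bounce: vy ← 0.59·4.496 = 2.653
Arc 4: start y=0.000, vy=2.653 → t=0.541, apex=0.359, x_land=78.435, impact vy=-2.653
  bounce: vy ← 0.59·2.653 = 1.565
Arc 5: start y=0.000, vy=1.565 → t=0.319, apex=0.125, x_land=83.038, impact vy=-1.565
  bounce: vy ← 0.59·1.565 = 0.923
Arc 6: start y=0.000, vy=0.923 → t=0.188, apex=0.043, x_land=85.753, impact vy=-0.923
  bounce: vy ← 0.59·0.923 = 0.545

1 2.429 8.511 35.004
2 1.555 2.963 57.413
3 0.918 1.031 70.634
4 0.541 0.359 78.435
5 0.319 0.125 83.038
6 0.188 0.043 85.753
final: 85.753 0.545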